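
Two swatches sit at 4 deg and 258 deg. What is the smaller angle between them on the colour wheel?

106°

|4 − 258| = 254.
The shorter arc is 360 − 254 = 106°.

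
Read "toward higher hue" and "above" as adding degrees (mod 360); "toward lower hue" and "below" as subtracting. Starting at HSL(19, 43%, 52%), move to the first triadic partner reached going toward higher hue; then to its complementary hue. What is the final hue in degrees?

triadic ↑ +120°: 19 + 120 = 139°
complement +180°: 139 + 180 = 319°

319°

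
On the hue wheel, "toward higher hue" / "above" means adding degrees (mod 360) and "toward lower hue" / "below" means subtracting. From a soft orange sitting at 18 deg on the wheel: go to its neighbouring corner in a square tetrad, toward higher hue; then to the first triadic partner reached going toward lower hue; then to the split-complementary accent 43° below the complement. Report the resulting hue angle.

125°

+90° (square ↑): 18 + 90 = 108°
−120° (triadic ↓): 108 − 120 = -12 → -12 + 360 = 348°
+137° (split-comp 43° ↓): 348 + 137 = 485 → 485 − 360 = 125°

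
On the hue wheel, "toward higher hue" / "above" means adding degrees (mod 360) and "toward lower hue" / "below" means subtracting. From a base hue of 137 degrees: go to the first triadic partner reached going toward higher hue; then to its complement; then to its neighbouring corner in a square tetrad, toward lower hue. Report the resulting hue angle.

+120° (triadic ↑): 137 + 120 = 257°
+180° (complement): 257 + 180 = 437 → 437 − 360 = 77°
−90° (square ↓): 77 − 90 = -13 → -13 + 360 = 347°

347°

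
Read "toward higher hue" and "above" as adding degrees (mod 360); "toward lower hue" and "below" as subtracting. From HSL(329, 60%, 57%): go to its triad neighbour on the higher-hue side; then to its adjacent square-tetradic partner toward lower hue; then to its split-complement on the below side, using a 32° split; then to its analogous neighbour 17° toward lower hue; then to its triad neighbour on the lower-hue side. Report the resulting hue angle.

10°

+120° (triadic ↑): 329 + 120 = 449 → 449 − 360 = 89°
−90° (square ↓): 89 − 90 = -1 → -1 + 360 = 359°
+148° (split-comp 32° ↓): 359 + 148 = 507 → 507 − 360 = 147°
−17° (analog 17° ↓): 147 − 17 = 130°
−120° (triadic ↓): 130 − 120 = 10°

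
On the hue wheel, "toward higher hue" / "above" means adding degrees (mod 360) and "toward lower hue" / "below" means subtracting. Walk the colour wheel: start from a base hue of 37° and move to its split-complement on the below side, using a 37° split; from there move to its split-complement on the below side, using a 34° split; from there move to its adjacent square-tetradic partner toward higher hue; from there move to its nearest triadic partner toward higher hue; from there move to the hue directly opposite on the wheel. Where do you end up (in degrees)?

37 + 143 = 180°   (split-comp 37° ↓)
180 + 146 = 326°   (split-comp 34° ↓)
326 + 90 = 416 → 416 − 360 = 56°   (square ↑)
56 + 120 = 176°   (triadic ↑)
176 + 180 = 356°   (complement)

356°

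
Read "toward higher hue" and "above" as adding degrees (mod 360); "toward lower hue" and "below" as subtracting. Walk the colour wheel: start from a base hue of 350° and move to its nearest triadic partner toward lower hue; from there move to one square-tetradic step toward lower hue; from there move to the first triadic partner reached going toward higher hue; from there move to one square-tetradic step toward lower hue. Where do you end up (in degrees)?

triadic ↓ −120°: 350 − 120 = 230°
square ↓ −90°: 230 − 90 = 140°
triadic ↑ +120°: 140 + 120 = 260°
square ↓ −90°: 260 − 90 = 170°

170°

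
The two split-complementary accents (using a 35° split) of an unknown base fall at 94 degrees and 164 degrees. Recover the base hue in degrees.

309°

The accents sit 35° either side of the complement, so the complement is their short-arc midpoint on the wheel.
Short-arc midpoint of 94° and 164°: 129°.
Base is 180° from the complement: 129 − 180 = -51 → -51 + 360 = 309°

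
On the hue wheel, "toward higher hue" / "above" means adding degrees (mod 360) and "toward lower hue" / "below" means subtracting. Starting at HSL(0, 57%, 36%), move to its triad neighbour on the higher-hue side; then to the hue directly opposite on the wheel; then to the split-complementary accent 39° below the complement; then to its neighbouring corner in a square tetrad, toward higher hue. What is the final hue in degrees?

0 + 120 = 120°   (triadic ↑)
120 + 180 = 300°   (complement)
300 + 141 = 441 → 441 − 360 = 81°   (split-comp 39° ↓)
81 + 90 = 171°   (square ↑)

171°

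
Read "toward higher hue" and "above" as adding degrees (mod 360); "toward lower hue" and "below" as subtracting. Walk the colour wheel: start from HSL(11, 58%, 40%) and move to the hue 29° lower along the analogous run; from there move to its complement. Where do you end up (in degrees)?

162°

11 − 29 = -18 → -18 + 360 = 342°   (analog 29° ↓)
342 + 180 = 522 → 522 − 360 = 162°   (complement)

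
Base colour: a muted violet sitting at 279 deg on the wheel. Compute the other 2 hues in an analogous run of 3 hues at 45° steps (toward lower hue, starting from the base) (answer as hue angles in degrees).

234° and 189°

Analogous hues sit every 45° along the wheel.
279 − 45 = 234°
279 − 90 = 189°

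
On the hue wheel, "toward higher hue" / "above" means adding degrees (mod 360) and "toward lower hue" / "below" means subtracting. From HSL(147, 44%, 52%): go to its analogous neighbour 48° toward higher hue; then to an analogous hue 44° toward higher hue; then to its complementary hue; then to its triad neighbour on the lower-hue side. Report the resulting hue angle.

299°

147 + 48 = 195°   (analog 48° ↑)
195 + 44 = 239°   (analog 44° ↑)
239 + 180 = 419 → 419 − 360 = 59°   (complement)
59 − 120 = -61 → -61 + 360 = 299°   (triadic ↓)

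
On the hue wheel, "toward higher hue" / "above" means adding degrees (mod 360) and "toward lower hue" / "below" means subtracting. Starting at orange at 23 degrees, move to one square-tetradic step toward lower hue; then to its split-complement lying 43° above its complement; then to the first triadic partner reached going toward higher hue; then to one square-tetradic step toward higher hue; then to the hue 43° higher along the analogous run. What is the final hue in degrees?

49°

square ↓ −90°: 23 − 90 = -67 → -67 + 360 = 293°
split-comp 43° ↑ +223°: 293 + 223 = 516 → 516 − 360 = 156°
triadic ↑ +120°: 156 + 120 = 276°
square ↑ +90°: 276 + 90 = 366 → 366 − 360 = 6°
analog 43° ↑ +43°: 6 + 43 = 49°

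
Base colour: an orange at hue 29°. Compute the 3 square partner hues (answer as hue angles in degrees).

119°, 209°, and 299°

A square tetradic scheme places four hues every 90°.
29 + 90 = 119°
29 + 180 = 209°
29 + 270 = 299°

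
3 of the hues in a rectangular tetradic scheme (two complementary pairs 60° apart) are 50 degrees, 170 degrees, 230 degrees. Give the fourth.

350°

A rectangular tetradic uses two complementary pairs 60° apart: offsets 0°, 60°, 180°, 240°.
Among {50°, 170°, 230°}, 50° and 230° are a 180° pair.
The remaining hue 170° needs its own complement: 170 + 180 = 350°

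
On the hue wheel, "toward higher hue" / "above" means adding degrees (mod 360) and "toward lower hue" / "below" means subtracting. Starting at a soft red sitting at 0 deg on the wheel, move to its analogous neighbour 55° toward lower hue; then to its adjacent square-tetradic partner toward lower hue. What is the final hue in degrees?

−55° (analog 55° ↓): 0 − 55 = -55 → -55 + 360 = 305°
−90° (square ↓): 305 − 90 = 215°

215°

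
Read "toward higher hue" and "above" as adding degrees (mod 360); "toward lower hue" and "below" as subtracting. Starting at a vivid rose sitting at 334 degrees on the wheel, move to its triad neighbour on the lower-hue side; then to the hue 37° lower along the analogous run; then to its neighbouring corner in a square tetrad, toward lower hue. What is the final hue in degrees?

triadic ↓ −120°: 334 − 120 = 214°
analog 37° ↓ −37°: 214 − 37 = 177°
square ↓ −90°: 177 − 90 = 87°

87°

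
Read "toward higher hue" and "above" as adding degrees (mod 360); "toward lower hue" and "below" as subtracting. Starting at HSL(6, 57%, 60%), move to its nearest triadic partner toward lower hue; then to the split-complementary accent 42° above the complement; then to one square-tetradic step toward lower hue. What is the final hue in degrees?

triadic ↓ −120°: 6 − 120 = -114 → -114 + 360 = 246°
split-comp 42° ↑ +222°: 246 + 222 = 468 → 468 − 360 = 108°
square ↓ −90°: 108 − 90 = 18°

18°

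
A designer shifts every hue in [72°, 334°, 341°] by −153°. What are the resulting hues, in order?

72 − 153 = -81 → -81 + 360 = 279°
334 − 153 = 181°
341 − 153 = 188°

279°, 181°, 188°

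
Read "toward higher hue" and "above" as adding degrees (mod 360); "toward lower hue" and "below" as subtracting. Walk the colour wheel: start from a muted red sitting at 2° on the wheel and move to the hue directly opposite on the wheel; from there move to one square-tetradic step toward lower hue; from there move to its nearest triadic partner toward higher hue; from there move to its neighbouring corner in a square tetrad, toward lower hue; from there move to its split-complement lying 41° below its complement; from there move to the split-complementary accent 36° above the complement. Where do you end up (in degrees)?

117°

complement +180°: 2 + 180 = 182°
square ↓ −90°: 182 − 90 = 92°
triadic ↑ +120°: 92 + 120 = 212°
square ↓ −90°: 212 − 90 = 122°
split-comp 41° ↓ +139°: 122 + 139 = 261°
split-comp 36° ↑ +216°: 261 + 216 = 477 → 477 − 360 = 117°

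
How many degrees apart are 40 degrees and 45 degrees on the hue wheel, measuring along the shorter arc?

|40 − 45| = 5.
5 ≤ 180, so the shorter arc is 5°.

5°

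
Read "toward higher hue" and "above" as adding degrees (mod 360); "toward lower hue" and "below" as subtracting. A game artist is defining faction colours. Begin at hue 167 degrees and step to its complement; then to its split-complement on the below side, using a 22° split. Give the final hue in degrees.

145°

167 + 180 = 347°   (complement)
347 + 158 = 505 → 505 − 360 = 145°   (split-comp 22° ↓)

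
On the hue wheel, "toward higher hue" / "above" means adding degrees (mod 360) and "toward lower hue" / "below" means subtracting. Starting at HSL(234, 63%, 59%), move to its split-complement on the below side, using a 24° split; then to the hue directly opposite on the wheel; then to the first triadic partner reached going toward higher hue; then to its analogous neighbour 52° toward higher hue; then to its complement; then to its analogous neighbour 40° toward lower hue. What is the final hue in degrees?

162°

+156° (split-comp 24° ↓): 234 + 156 = 390 → 390 − 360 = 30°
+180° (complement): 30 + 180 = 210°
+120° (triadic ↑): 210 + 120 = 330°
+52° (analog 52° ↑): 330 + 52 = 382 → 382 − 360 = 22°
+180° (complement): 22 + 180 = 202°
−40° (analog 40° ↓): 202 − 40 = 162°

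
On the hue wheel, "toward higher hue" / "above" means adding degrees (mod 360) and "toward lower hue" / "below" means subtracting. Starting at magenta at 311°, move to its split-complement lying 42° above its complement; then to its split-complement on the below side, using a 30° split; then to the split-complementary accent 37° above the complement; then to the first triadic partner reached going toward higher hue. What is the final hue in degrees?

300°

+222° (split-comp 42° ↑): 311 + 222 = 533 → 533 − 360 = 173°
+150° (split-comp 30° ↓): 173 + 150 = 323°
+217° (split-comp 37° ↑): 323 + 217 = 540 → 540 − 360 = 180°
+120° (triadic ↑): 180 + 120 = 300°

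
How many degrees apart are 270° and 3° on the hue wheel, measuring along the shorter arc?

93°

|270 − 3| = 267.
The shorter arc is 360 − 267 = 93°.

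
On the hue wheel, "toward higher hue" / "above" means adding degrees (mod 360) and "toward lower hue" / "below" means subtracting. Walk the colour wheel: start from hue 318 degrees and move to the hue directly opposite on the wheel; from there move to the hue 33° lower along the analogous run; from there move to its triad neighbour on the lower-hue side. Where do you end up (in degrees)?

+180° (complement): 318 + 180 = 498 → 498 − 360 = 138°
−33° (analog 33° ↓): 138 − 33 = 105°
−120° (triadic ↓): 105 − 120 = -15 → -15 + 360 = 345°

345°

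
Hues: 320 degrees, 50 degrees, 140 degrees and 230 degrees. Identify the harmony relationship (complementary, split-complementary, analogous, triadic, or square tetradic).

square tetradic

Sort the hues: 50°, 140°, 230°, 320°.
Successive gaps around the wheel: 90°, 90°, 90°, 90°.
Four hues every 90° form a square tetradic scheme.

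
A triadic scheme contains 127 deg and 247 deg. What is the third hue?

A triad spaces three hues 120° apart.
The full set is {7°, 127°, 247°}.

7°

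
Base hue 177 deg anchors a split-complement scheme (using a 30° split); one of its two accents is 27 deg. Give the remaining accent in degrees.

327°

Split-complementary hues sit 30° either side of the complement.
Complement of the base 177°: 177 + 180 = 357°
The given accent 27° is 30° one side of 357°; the other accent sits 30° the other side: 357 − 30 = 327°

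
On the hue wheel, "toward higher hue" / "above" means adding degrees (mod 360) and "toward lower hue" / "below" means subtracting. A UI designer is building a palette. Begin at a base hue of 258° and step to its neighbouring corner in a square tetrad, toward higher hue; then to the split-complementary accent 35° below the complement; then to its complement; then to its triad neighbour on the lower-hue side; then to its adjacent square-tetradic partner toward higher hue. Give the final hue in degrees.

283°

258 + 90 = 348°   (square ↑)
348 + 145 = 493 → 493 − 360 = 133°   (split-comp 35° ↓)
133 + 180 = 313°   (complement)
313 − 120 = 193°   (triadic ↓)
193 + 90 = 283°   (square ↑)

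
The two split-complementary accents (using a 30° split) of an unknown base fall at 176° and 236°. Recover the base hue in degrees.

26°

The accents sit 30° either side of the complement, so the complement is their short-arc midpoint on the wheel.
Short-arc midpoint of 176° and 236°: 206°.
Base is 180° from the complement: 206 − 180 = 26°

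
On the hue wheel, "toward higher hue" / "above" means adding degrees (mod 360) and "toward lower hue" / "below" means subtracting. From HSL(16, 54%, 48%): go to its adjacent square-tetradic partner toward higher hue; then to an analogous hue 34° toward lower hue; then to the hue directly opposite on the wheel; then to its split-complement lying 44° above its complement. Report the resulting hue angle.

16 + 90 = 106°   (square ↑)
106 − 34 = 72°   (analog 34° ↓)
72 + 180 = 252°   (complement)
252 + 224 = 476 → 476 − 360 = 116°   (split-comp 44° ↑)

116°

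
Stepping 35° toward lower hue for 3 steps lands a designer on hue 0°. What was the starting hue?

3 steps of 35° (toward lower hue) give a net shift of −105°.
Start = end − shift: 0 + 105 = 105°

105°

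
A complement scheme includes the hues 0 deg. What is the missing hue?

The complement sits 180° across the wheel.
The full set through 0° is {0°, 180°}.
Given {0°}, the missing hue is 180°.

180°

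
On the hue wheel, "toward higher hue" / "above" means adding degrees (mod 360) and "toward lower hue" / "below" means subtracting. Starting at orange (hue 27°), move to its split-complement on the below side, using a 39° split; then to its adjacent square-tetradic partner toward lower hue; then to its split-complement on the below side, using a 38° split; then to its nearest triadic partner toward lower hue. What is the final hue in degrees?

split-comp 39° ↓ +141°: 27 + 141 = 168°
square ↓ −90°: 168 − 90 = 78°
split-comp 38° ↓ +142°: 78 + 142 = 220°
triadic ↓ −120°: 220 − 120 = 100°

100°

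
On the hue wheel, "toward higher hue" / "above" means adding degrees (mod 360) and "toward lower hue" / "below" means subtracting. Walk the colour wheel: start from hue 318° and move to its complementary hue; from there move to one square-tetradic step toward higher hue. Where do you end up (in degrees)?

complement +180°: 318 + 180 = 498 → 498 − 360 = 138°
square ↑ +90°: 138 + 90 = 228°

228°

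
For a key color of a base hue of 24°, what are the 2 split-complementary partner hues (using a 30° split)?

174° and 234°

Split-complementary hues sit 30° either side of the complement.
Complement of 24°: 24 + 180 = 204°
204 − 30 = 174°
204 + 30 = 234°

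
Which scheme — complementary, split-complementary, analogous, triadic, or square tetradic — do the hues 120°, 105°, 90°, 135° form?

Sort the hues: 90°, 105°, 120°, 135°.
Successive gaps around the wheel: 15°, 15°, 15°, 315°.
A run of hues at equal small steps (15°) with one large closing gap is an analogous group.

analogous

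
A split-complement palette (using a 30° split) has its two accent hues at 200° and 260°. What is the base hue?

50°

The accents sit 30° either side of the complement, so the complement is their short-arc midpoint on the wheel.
Short-arc midpoint of 200° and 260°: 230°.
Base is 180° from the complement: 230 − 180 = 50°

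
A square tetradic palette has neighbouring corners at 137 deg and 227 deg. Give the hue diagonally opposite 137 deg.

A square tetradic scheme places four hues 90° apart; opposite corners are 180° apart.
137 + 180 = 317°

317°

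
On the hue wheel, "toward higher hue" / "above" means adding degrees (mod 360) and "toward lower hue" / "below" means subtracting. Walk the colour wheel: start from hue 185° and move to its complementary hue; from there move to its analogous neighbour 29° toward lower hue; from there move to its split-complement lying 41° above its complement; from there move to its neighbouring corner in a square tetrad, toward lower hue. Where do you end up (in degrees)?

107°

185 + 180 = 365 → 365 − 360 = 5°   (complement)
5 − 29 = -24 → -24 + 360 = 336°   (analog 29° ↓)
336 + 221 = 557 → 557 − 360 = 197°   (split-comp 41° ↑)
197 − 90 = 107°   (square ↓)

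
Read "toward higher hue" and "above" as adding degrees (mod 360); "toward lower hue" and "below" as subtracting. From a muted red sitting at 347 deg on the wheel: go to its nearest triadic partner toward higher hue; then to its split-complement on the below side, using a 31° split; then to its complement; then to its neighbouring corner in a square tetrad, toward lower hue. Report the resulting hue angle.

346°

triadic ↑ +120°: 347 + 120 = 467 → 467 − 360 = 107°
split-comp 31° ↓ +149°: 107 + 149 = 256°
complement +180°: 256 + 180 = 436 → 436 − 360 = 76°
square ↓ −90°: 76 − 90 = -14 → -14 + 360 = 346°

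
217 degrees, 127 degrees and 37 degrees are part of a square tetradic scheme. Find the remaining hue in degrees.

307°

A square tetradic scheme places four hues every 90°.
The full set through 37° is {37°, 127°, 217°, 307°}.
Given {37°, 127°, 217°}, the missing hue is 307°.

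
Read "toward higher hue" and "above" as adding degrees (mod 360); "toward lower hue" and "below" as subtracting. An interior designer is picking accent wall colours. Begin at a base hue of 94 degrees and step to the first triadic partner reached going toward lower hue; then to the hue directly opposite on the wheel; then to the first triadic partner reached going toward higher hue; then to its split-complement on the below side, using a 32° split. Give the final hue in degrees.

94 − 120 = -26 → -26 + 360 = 334°   (triadic ↓)
334 + 180 = 514 → 514 − 360 = 154°   (complement)
154 + 120 = 274°   (triadic ↑)
274 + 148 = 422 → 422 − 360 = 62°   (split-comp 32° ↓)

62°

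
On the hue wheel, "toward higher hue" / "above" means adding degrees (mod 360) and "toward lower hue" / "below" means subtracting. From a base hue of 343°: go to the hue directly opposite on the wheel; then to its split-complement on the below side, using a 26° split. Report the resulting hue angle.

+180° (complement): 343 + 180 = 523 → 523 − 360 = 163°
+154° (split-comp 26° ↓): 163 + 154 = 317°

317°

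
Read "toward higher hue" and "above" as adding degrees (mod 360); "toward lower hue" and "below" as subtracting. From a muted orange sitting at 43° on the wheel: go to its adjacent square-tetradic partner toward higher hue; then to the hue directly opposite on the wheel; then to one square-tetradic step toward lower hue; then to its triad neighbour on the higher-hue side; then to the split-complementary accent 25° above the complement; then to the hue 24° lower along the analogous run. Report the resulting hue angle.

+90° (square ↑): 43 + 90 = 133°
+180° (complement): 133 + 180 = 313°
−90° (square ↓): 313 − 90 = 223°
+120° (triadic ↑): 223 + 120 = 343°
+205° (split-comp 25° ↑): 343 + 205 = 548 → 548 − 360 = 188°
−24° (analog 24° ↓): 188 − 24 = 164°

164°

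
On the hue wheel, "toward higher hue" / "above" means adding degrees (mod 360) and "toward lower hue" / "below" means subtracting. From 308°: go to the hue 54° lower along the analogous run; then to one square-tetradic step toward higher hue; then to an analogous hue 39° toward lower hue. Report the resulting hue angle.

−54° (analog 54° ↓): 308 − 54 = 254°
+90° (square ↑): 254 + 90 = 344°
−39° (analog 39° ↓): 344 − 39 = 305°

305°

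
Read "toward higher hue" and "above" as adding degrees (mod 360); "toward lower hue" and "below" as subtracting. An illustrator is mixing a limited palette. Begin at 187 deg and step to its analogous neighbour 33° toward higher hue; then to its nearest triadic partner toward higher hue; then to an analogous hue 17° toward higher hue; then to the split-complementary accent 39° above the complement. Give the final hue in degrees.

216°

analog 33° ↑ +33°: 187 + 33 = 220°
triadic ↑ +120°: 220 + 120 = 340°
analog 17° ↑ +17°: 340 + 17 = 357°
split-comp 39° ↑ +219°: 357 + 219 = 576 → 576 − 360 = 216°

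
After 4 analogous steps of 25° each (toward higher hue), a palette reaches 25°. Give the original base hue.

285°

4 steps of 25° (toward higher hue) give a net shift of +100°.
Start = end − shift: 25 − 100 = -75 → -75 + 360 = 285°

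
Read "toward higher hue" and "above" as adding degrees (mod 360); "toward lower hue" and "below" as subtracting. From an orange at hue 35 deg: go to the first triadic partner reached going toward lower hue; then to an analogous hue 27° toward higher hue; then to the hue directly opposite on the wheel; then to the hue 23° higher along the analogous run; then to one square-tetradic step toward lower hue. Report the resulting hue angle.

55°

triadic ↓ −120°: 35 − 120 = -85 → -85 + 360 = 275°
analog 27° ↑ +27°: 275 + 27 = 302°
complement +180°: 302 + 180 = 482 → 482 − 360 = 122°
analog 23° ↑ +23°: 122 + 23 = 145°
square ↓ −90°: 145 − 90 = 55°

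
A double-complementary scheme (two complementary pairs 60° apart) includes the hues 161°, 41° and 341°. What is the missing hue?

221°

A rectangular tetradic uses two complementary pairs 60° apart: offsets 0°, 60°, 180°, 240°.
Among {41°, 161°, 341°}, 341° and 161° are a 180° pair.
The remaining hue 41° needs its own complement: 41 + 180 = 221°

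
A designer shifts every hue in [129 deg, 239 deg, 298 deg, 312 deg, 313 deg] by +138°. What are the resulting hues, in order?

129 + 138 = 267°
239 + 138 = 377 → 377 − 360 = 17°
298 + 138 = 436 → 436 − 360 = 76°
312 + 138 = 450 → 450 − 360 = 90°
313 + 138 = 451 → 451 − 360 = 91°

267°, 17°, 76°, 90°, 91°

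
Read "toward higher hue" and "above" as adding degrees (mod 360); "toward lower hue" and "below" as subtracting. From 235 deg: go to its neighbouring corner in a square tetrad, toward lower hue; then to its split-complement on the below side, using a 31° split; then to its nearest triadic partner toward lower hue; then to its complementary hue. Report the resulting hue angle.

354°

square ↓ −90°: 235 − 90 = 145°
split-comp 31° ↓ +149°: 145 + 149 = 294°
triadic ↓ −120°: 294 − 120 = 174°
complement +180°: 174 + 180 = 354°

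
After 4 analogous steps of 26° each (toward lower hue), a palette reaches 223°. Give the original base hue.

4 steps of 26° (toward lower hue) give a net shift of −104°.
Start = end − shift: 223 + 104 = 327°

327°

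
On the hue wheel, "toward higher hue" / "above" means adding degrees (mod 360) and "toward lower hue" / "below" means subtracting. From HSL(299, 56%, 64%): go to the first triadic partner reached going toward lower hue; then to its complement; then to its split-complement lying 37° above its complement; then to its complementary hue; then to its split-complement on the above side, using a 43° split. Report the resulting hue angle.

259°

−120° (triadic ↓): 299 − 120 = 179°
+180° (complement): 179 + 180 = 359°
+217° (split-comp 37° ↑): 359 + 217 = 576 → 576 − 360 = 216°
+180° (complement): 216 + 180 = 396 → 396 − 360 = 36°
+223° (split-comp 43° ↑): 36 + 223 = 259°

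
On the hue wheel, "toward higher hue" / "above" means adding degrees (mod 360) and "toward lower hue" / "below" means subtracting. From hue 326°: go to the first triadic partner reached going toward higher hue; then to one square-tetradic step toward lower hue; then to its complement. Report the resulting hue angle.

triadic ↑ +120°: 326 + 120 = 446 → 446 − 360 = 86°
square ↓ −90°: 86 − 90 = -4 → -4 + 360 = 356°
complement +180°: 356 + 180 = 536 → 536 − 360 = 176°

176°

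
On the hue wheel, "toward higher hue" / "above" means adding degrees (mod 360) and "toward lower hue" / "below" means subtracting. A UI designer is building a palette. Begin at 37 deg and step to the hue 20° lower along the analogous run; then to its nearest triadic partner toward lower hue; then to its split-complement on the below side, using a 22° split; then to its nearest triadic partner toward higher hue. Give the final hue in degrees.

−20° (analog 20° ↓): 37 − 20 = 17°
−120° (triadic ↓): 17 − 120 = -103 → -103 + 360 = 257°
+158° (split-comp 22° ↓): 257 + 158 = 415 → 415 − 360 = 55°
+120° (triadic ↑): 55 + 120 = 175°

175°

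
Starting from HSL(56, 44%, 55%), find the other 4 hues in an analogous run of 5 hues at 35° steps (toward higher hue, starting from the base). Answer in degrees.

Analogous hues sit every 35° along the wheel.
56 + 35 = 91°
56 + 70 = 126°
56 + 105 = 161°
56 + 140 = 196°

91°, 126°, 161° and 196°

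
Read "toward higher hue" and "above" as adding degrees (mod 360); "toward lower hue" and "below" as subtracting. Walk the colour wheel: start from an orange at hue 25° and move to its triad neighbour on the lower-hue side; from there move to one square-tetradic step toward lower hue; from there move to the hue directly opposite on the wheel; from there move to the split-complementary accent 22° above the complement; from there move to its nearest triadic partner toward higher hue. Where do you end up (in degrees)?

−120° (triadic ↓): 25 − 120 = -95 → -95 + 360 = 265°
−90° (square ↓): 265 − 90 = 175°
+180° (complement): 175 + 180 = 355°
+202° (split-comp 22° ↑): 355 + 202 = 557 → 557 − 360 = 197°
+120° (triadic ↑): 197 + 120 = 317°

317°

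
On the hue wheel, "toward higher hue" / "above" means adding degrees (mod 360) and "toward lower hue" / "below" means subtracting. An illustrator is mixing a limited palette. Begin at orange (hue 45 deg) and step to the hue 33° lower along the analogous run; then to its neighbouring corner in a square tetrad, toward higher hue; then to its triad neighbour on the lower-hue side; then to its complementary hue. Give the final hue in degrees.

162°

45 − 33 = 12°   (analog 33° ↓)
12 + 90 = 102°   (square ↑)
102 − 120 = -18 → -18 + 360 = 342°   (triadic ↓)
342 + 180 = 522 → 522 − 360 = 162°   (complement)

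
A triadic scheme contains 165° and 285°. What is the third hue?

45°

A triad spaces three hues 120° apart.
The full set is {45°, 165°, 285°}.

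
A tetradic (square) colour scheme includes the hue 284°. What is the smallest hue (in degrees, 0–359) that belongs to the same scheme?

A square tetradic scheme places four hues every 90°.
The full set through 284° is {14°, 104°, 194°, 284°}.

14°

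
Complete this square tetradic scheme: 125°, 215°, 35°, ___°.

305°

A square tetradic scheme places four hues every 90°.
The full set through 35° is {35°, 125°, 215°, 305°}.
Given {35°, 125°, 215°}, the missing hue is 305°.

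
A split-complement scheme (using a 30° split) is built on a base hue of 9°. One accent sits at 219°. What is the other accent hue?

159°

Split-complementary hues sit 30° either side of the complement.
Complement of the base 9°: 9 + 180 = 189°
The given accent 219° is 30° one side of 189°; the other accent sits 30° the other side: 189 − 30 = 159°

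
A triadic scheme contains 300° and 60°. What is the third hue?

A triad spaces three hues 120° apart.
The full set is {60°, 180°, 300°}.

180°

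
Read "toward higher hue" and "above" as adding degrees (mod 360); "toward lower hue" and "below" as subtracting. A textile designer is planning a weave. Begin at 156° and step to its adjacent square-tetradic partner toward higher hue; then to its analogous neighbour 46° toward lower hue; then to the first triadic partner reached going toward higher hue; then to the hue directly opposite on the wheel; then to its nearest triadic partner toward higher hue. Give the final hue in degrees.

156 + 90 = 246°   (square ↑)
246 − 46 = 200°   (analog 46° ↓)
200 + 120 = 320°   (triadic ↑)
320 + 180 = 500 → 500 − 360 = 140°   (complement)
140 + 120 = 260°   (triadic ↑)

260°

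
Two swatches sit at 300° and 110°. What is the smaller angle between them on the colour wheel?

170°

|300 − 110| = 190.
The shorter arc is 360 − 190 = 170°.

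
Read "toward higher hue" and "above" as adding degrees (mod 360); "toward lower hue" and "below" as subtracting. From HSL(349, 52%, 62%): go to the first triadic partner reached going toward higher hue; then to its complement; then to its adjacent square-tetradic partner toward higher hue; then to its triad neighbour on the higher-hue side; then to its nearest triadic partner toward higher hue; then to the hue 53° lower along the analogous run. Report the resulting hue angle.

+120° (triadic ↑): 349 + 120 = 469 → 469 − 360 = 109°
+180° (complement): 109 + 180 = 289°
+90° (square ↑): 289 + 90 = 379 → 379 − 360 = 19°
+120° (triadic ↑): 19 + 120 = 139°
+120° (triadic ↑): 139 + 120 = 259°
−53° (analog 53° ↓): 259 − 53 = 206°

206°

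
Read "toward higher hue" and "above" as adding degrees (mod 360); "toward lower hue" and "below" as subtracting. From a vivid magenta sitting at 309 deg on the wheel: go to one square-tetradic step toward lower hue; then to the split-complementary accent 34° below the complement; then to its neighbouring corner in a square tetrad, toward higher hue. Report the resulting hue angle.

309 − 90 = 219°   (square ↓)
219 + 146 = 365 → 365 − 360 = 5°   (split-comp 34° ↓)
5 + 90 = 95°   (square ↑)

95°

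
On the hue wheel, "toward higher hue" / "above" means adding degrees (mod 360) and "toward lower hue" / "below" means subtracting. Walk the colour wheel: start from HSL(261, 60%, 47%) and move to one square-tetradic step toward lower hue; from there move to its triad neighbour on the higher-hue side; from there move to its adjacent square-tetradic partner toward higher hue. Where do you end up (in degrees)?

261 − 90 = 171°   (square ↓)
171 + 120 = 291°   (triadic ↑)
291 + 90 = 381 → 381 − 360 = 21°   (square ↑)

21°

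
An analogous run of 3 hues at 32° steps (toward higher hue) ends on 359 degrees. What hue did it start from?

295°

2 steps of 32° (toward higher hue) give a net shift of +64°.
Start = end − shift: 359 − 64 = 295°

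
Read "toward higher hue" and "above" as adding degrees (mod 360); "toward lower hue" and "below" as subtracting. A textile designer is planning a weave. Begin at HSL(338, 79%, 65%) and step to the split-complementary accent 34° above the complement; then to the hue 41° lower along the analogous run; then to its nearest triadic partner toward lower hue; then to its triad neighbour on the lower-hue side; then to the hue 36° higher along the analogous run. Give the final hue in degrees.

split-comp 34° ↑ +214°: 338 + 214 = 552 → 552 − 360 = 192°
analog 41° ↓ −41°: 192 − 41 = 151°
triadic ↓ −120°: 151 − 120 = 31°
triadic ↓ −120°: 31 − 120 = -89 → -89 + 360 = 271°
analog 36° ↑ +36°: 271 + 36 = 307°

307°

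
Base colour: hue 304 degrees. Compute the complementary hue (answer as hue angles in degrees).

124°

The complement sits 180° across the wheel.
304 + 180 = 484 → 484 − 360 = 124°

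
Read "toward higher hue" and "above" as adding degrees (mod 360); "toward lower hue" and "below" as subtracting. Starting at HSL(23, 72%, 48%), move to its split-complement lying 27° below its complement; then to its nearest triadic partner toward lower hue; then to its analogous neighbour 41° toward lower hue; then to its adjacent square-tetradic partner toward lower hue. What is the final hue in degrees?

285°

23 + 153 = 176°   (split-comp 27° ↓)
176 − 120 = 56°   (triadic ↓)
56 − 41 = 15°   (analog 41° ↓)
15 − 90 = -75 → -75 + 360 = 285°   (square ↓)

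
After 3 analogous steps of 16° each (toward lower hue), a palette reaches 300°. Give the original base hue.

348°

3 steps of 16° (toward lower hue) give a net shift of −48°.
Start = end − shift: 300 + 48 = 348°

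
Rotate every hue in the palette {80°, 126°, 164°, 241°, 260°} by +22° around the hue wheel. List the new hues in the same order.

80 + 22 = 102°
126 + 22 = 148°
164 + 22 = 186°
241 + 22 = 263°
260 + 22 = 282°

102°, 148°, 186°, 263°, 282°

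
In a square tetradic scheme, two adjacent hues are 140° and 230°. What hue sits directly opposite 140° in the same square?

A square tetradic scheme places four hues 90° apart; opposite corners are 180° apart.
140 + 180 = 320°

320°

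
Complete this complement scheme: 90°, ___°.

270°

The complement sits 180° across the wheel.
The full set through 90° is {90°, 270°}.
Given {90°}, the missing hue is 270°.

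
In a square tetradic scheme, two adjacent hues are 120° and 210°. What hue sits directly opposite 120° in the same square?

A square tetradic scheme places four hues 90° apart; opposite corners are 180° apart.
120 + 180 = 300°

300°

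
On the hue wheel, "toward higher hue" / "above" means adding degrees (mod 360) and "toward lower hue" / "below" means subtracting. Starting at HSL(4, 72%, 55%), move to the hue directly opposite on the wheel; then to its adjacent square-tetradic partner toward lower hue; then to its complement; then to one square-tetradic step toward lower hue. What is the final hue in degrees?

4 + 180 = 184°   (complement)
184 − 90 = 94°   (square ↓)
94 + 180 = 274°   (complement)
274 − 90 = 184°   (square ↓)

184°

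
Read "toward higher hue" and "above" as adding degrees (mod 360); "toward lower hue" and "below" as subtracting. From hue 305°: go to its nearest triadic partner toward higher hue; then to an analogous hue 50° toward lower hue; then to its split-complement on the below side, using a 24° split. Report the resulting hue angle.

305 + 120 = 425 → 425 − 360 = 65°   (triadic ↑)
65 − 50 = 15°   (analog 50° ↓)
15 + 156 = 171°   (split-comp 24° ↓)

171°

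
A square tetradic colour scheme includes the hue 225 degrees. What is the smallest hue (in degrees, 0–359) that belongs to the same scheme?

A square tetradic scheme places four hues every 90°.
The full set through 225° is {45°, 135°, 225°, 315°}.

45°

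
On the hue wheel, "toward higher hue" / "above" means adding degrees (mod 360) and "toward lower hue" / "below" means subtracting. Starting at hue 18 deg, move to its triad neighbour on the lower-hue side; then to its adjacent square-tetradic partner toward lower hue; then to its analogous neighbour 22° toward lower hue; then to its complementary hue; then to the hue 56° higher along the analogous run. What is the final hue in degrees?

22°

18 − 120 = -102 → -102 + 360 = 258°   (triadic ↓)
258 − 90 = 168°   (square ↓)
168 − 22 = 146°   (analog 22° ↓)
146 + 180 = 326°   (complement)
326 + 56 = 382 → 382 − 360 = 22°   (analog 56° ↑)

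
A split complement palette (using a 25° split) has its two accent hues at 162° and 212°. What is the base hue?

7°

The accents sit 25° either side of the complement, so the complement is their short-arc midpoint on the wheel.
Short-arc midpoint of 162° and 212°: 187°.
Base is 180° from the complement: 187 − 180 = 7°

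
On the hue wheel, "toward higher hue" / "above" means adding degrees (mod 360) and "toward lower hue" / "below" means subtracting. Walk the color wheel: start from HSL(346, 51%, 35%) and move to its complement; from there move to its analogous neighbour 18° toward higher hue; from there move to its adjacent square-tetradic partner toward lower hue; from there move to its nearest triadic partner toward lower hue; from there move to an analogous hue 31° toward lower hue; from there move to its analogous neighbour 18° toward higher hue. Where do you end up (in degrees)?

346 + 180 = 526 → 526 − 360 = 166°   (complement)
166 + 18 = 184°   (analog 18° ↑)
184 − 90 = 94°   (square ↓)
94 − 120 = -26 → -26 + 360 = 334°   (triadic ↓)
334 − 31 = 303°   (analog 31° ↓)
303 + 18 = 321°   (analog 18° ↑)

321°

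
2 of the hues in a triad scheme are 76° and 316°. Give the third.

A triad places three hues 120° apart.
The full set through 76° is {76°, 196°, 316°}.
Given {76°, 316°}, the missing hue is 196°.

196°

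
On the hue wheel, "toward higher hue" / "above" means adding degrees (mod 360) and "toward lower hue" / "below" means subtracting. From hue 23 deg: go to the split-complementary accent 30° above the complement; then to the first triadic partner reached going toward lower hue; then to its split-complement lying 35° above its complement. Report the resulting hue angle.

328°

+210° (split-comp 30° ↑): 23 + 210 = 233°
−120° (triadic ↓): 233 − 120 = 113°
+215° (split-comp 35° ↑): 113 + 215 = 328°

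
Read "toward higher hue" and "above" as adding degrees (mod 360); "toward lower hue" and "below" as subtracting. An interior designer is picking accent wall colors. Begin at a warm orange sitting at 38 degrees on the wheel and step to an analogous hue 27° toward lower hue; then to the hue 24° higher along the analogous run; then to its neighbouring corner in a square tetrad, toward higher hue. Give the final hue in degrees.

38 − 27 = 11°   (analog 27° ↓)
11 + 24 = 35°   (analog 24° ↑)
35 + 90 = 125°   (square ↑)

125°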